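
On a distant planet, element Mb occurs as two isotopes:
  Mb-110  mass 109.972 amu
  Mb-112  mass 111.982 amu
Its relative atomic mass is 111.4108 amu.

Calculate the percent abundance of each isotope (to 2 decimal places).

Mb-110: 28.42%, Mb-112: 71.58%

With x = fraction of Mb-110 (so Mb-112 is 1 − x):
109.972·x + 111.982·(1 − x) = 111.4108
(109.972 − 111.982)·x = 111.4108 − 111.982
x = -0.5712 / -2.010 = 0.28418 → 28.42% Mb-110, 71.58% Mb-112.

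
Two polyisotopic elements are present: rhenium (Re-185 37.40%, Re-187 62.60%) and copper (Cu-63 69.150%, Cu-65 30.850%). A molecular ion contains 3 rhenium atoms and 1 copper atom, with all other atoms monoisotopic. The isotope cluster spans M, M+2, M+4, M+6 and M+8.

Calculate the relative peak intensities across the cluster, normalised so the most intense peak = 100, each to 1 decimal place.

Rhenium pattern (n=3): 0.05231362 : 0.26268713 : 0.43968487 : 0.24531438
Copper pattern (n=1): 0.6915 : 0.3085
Convolve the two distributions (both contribute in 2-u steps):
  M: 0.05231362×0.6915 = 0.036175
  M+2: 0.05231362×0.3085 + 0.26268713×0.6915 = 0.197787
  M+4: 0.26268713×0.3085 + 0.43968487×0.6915 = 0.385081
  M+6: 0.43968487×0.3085 + 0.24531438×0.6915 = 0.305278
  M+8: 0.24531438×0.3085 = 0.075679
Scale to base peak (0.385081) = 100: 9.4 : 51.4 : 100.0 : 79.3 : 19.7

9.4 : 51.4 : 100.0 : 79.3 : 19.7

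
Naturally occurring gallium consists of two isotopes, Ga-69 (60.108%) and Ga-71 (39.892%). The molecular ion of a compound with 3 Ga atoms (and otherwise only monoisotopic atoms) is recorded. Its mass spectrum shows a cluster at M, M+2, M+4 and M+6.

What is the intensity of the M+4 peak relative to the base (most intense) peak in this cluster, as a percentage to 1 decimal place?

Binomial terms of (0.60108 + 0.39892)^3: M 0.2172, M+2 0.4324, M+4 0.2870, M+6 0.0635 → M+2 is the base peak.
P(M+2) = C(3,1) × 0.60108^2 × 0.39892^1 = 3 × 0.36129717 × 0.39892 = 0.432386 (base)
P(M+4) = C(3,2) × 0.60108^1 × 0.39892^2 = 3 × 0.60108 × 0.15913717 = 0.286963
Relative intensity = 0.286963 / 0.432386 × 100 = 66.4

66.4%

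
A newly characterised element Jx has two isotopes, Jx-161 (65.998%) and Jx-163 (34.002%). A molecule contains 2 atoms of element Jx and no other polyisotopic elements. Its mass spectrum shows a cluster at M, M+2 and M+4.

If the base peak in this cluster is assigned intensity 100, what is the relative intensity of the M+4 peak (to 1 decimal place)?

25.8

Term probabilities: M 0.4356, M+2 0.4488, M+4 0.1156. Base peak = M+2.
P(M+2) = C(2,1) × 0.65998^1 × 0.34002^1 = 2 × 0.65998 × 0.34002 = 0.448813 (base)
P(M+4) = C(2,2) × 0.65998^0 × 0.34002^2 = 1 × 1.0000 × 0.1156136 = 0.115614
Relative intensity = 0.115614 / 0.448813 × 100 = 25.8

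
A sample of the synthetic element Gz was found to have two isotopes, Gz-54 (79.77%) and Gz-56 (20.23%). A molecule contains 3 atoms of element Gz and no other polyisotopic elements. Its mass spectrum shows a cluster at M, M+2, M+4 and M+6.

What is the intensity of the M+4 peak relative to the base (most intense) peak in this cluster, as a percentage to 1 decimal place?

Binomial terms of (0.7977 + 0.2023)^3: M 0.5076, M+2 0.3862, M+4 0.0979, M+6 0.0083 → M is the base peak.
P(M) = C(3,0) × 0.7977^3 × 0.2023^0 = 1 × 0.50759668 × 1.0000 = 0.507597 (base)
P(M+4) = C(3,2) × 0.7977^1 × 0.2023^2 = 3 × 0.7977 × 0.04092529 = 0.097938
Relative intensity = 0.097938 / 0.507597 × 100 = 19.3

19.3%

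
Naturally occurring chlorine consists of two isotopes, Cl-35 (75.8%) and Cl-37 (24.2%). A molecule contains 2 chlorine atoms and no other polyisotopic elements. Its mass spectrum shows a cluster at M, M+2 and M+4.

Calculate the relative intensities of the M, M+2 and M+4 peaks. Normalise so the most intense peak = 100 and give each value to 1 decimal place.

100.0 : 63.9 : 10.2

Each Cl atom is independently Cl-35 (p = 0.758) or Cl-37 (q = 0.242); the cluster is the binomial expansion (p + q)^2.
P(M) = 0.758^2 = 0.574564
P(M+2) = 2 × 0.758^1 × 0.242^1 = 0.366872
P(M+4) = 0.242^2 = 0.058564
The M peak is largest (0.574564); scaling to 100 gives 100.0 : 63.9 : 10.2.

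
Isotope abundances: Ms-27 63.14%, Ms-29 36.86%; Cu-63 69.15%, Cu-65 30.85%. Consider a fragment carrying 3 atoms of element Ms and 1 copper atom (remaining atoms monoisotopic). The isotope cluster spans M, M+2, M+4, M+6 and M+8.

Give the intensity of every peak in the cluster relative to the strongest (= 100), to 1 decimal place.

45.5 : 100.0 : 82.1 : 29.8 : 4.0

Element Ms pattern (n=3): 0.25171769 : 0.44084482 : 0.2573573 : 0.05008019
Copper pattern (n=1): 0.6915 : 0.3085
Convolve the two distributions (both contribute in 2-u steps):
  M: 0.25171769×0.6915 = 0.174063
  M+2: 0.25171769×0.3085 + 0.44084482×0.6915 = 0.382499
  M+4: 0.44084482×0.3085 + 0.2573573×0.6915 = 0.313963
  M+6: 0.2573573×0.3085 + 0.05008019×0.6915 = 0.114025
  M+8: 0.05008019×0.3085 = 0.015450
Scale to base peak (0.382499) = 100: 45.5 : 100.0 : 82.1 : 29.8 : 4.0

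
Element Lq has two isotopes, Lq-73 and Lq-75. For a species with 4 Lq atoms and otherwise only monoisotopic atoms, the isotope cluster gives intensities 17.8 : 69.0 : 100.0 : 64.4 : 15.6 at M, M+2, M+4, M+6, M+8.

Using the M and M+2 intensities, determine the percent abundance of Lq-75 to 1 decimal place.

Write p for the Lq-73 fraction. I(M+2)/I(M) = [C(4,1)·p^3·(1−p)] / p^4 = 4·(1−p)/p = 69.0/17.8 = 3.8764
(1−p)/p = 3.8764/4 = 0.9691  ⇒  p = 1/(1 + 0.9691) = 0.5078
Lq-73: 50.8%, Lq-75: 49.2%.

49.2%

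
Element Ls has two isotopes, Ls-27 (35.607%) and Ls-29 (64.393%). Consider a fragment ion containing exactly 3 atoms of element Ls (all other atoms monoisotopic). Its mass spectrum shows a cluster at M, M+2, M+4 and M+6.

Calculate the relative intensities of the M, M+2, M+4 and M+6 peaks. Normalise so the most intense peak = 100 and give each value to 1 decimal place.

Expanding (0.35607 + 0.64393)^3:
P(M) = 0.35607^3 = 0.045145
P(M+2) = 3 × 0.35607^2 × 0.64393^1 = 0.244924
P(M+4) = 3 × 0.35607^1 × 0.64393^2 = 0.442929
P(M+6) = 0.64393^3 = 0.267003
The M+4 peak is largest (0.442929); scaling to 100 gives 10.2 : 55.3 : 100.0 : 60.3.

10.2 : 55.3 : 100.0 : 60.3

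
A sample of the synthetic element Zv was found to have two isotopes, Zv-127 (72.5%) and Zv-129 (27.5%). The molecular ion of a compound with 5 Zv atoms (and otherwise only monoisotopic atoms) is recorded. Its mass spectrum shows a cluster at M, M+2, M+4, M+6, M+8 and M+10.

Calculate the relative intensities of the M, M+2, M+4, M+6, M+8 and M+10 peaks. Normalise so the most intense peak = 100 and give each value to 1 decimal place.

52.7 : 100.0 : 75.9 : 28.8 : 5.5 : 0.4

Expanding (0.725 + 0.275)^5:
P(M) = 0.725^5 = 0.200304
P(M+2) = 5 × 0.725^4 × 0.275^1 = 0.379887
P(M+4) = 10 × 0.725^3 × 0.275^2 = 0.288190
P(M+6) = 10 × 0.725^2 × 0.275^3 = 0.109314
P(M+8) = 5 × 0.725^1 × 0.275^4 = 0.020732
P(M+10) = 0.275^5 = 0.001573
The M+2 peak is largest (0.379887); scaling to 100 gives 52.7 : 100.0 : 75.9 : 28.8 : 5.5 : 0.4.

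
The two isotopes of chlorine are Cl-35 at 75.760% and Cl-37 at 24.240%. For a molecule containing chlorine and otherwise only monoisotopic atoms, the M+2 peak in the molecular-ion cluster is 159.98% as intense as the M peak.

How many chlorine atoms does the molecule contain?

5

The M+2/M ratio from n Cl atoms is n · q/p = n · 0.24240/0.75760.
n = 1.5998 × 0.75760/0.24240 = 5.00 ≈ 5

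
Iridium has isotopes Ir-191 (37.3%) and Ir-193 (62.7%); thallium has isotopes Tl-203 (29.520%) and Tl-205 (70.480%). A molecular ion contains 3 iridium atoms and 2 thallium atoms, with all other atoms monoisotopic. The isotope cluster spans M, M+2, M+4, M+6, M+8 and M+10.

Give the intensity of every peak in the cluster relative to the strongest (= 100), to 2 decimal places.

1.35 : 13.27 : 51.72 : 100.00 : 95.98 : 36.60

Iridium pattern (n=3): 0.05189512 : 0.26170165 : 0.43991135 : 0.24649188
Thallium pattern (n=2): 0.08714304 : 0.41611392 : 0.49674304
Convolve the two distributions (both contribute in 2-u steps):
  M: 0.05189512×0.08714304 = 0.004522
  M+2: 0.05189512×0.41611392 + 0.26170165×0.08714304 = 0.044400
  M+4: 0.05189512×0.49674304 + 0.26170165×0.41611392 + 0.43991135×0.08714304 = 0.173011
  M+6: 0.26170165×0.49674304 + 0.43991135×0.41611392 + 0.24649188×0.08714304 = 0.334532
  M+8: 0.43991135×0.49674304 + 0.24649188×0.41611392 = 0.321092
  M+10: 0.24649188×0.49674304 = 0.122443
Scale to base peak (0.334532) = 100: 1.35 : 13.27 : 51.72 : 100.00 : 95.98 : 36.60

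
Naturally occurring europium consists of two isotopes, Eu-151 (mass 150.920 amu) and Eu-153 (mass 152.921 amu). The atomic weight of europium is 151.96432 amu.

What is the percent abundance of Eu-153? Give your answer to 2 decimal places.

52.19%

Writing the weighted mean with unknown fraction x of Eu-151:
150.920·x + 152.921·(1 − x) = 151.96432
(150.920 − 152.921)·x = 151.96432 − 152.921
x = -0.95668 / -2.001 = 0.47810 → 47.81% Eu-151, 52.19% Eu-153.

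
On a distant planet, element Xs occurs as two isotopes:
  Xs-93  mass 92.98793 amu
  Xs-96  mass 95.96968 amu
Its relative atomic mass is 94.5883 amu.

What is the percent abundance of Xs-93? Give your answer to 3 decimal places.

46.328%

With x = fraction of Xs-93 (so Xs-96 is 1 − x):
92.98793·x + 95.96968·(1 − x) = 94.5883
(92.98793 − 95.96968)·x = 94.5883 − 95.96968
x = -1.38138 / -2.98175 = 0.46328 → 46.328% Xs-93, 53.672% Xs-96.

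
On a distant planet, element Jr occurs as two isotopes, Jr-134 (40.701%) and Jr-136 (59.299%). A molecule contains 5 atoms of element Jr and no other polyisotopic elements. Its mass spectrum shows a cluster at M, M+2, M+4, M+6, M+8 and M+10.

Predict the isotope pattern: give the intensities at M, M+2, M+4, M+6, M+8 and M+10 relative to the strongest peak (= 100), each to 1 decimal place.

Expanding (0.40701 + 0.59299)^5:
P(M) = 0.40701^5 = 0.011169
P(M+2) = 5 × 0.40701^4 × 0.59299^1 = 0.081365
P(M+4) = 10 × 0.40701^3 × 0.59299^2 = 0.237088
P(M+6) = 10 × 0.40701^2 × 0.59299^3 = 0.345424
P(M+8) = 5 × 0.40701^1 × 0.59299^4 = 0.251631
P(M+10) = 0.59299^5 = 0.073322
The M+6 peak is largest (0.345424); scaling to 100 gives 3.2 : 23.6 : 68.6 : 100.0 : 72.8 : 21.2.

3.2 : 23.6 : 68.6 : 100.0 : 72.8 : 21.2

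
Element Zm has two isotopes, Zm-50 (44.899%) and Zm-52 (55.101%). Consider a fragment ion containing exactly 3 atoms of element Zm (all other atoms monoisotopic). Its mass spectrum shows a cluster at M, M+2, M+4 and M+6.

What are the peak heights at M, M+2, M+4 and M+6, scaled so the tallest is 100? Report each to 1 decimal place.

22.1 : 81.5 : 100.0 : 40.9

Each Zm atom is independently Zm-50 (p = 0.44899) or Zm-52 (q = 0.55101); the cluster is the binomial expansion (p + q)^3.
P(M) = 0.44899^3 = 0.090513
P(M+2) = 3 × 0.44899^2 × 0.55101^1 = 0.333238
P(M+4) = 3 × 0.44899^1 × 0.55101^2 = 0.408956
P(M+6) = 0.55101^3 = 0.167293
The M+4 peak is largest (0.408956); scaling to 100 gives 22.1 : 81.5 : 100.0 : 40.9.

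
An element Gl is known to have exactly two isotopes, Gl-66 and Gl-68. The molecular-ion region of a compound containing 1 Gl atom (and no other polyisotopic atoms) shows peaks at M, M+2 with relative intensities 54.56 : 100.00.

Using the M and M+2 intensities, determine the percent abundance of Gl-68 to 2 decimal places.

If p is the fraction of Gl that is Gl-66, then I(M+2)/I(M) = [C(1,1)·p^0·(1−p)] / p^1 = 1·(1−p)/p = 100.00/54.56 = 1.8328
(1−p)/p = 1.8328/1 = 1.8328  ⇒  p = 1/(1 + 1.8328) = 0.3530
Gl-66: 35.30%, Gl-68: 64.70%.

64.70%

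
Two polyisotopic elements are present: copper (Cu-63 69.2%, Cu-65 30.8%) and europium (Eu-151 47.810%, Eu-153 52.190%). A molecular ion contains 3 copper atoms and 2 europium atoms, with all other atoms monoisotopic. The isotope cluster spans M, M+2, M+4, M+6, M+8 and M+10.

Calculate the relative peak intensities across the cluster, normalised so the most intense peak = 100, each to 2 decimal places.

Copper pattern (n=3): 0.33137389 : 0.44247034 : 0.19693766 : 0.02921811
Europium pattern (n=2): 0.22857961 : 0.49904078 : 0.27237961
Convolve the two distributions (both contribute in 2-u steps):
  M: 0.33137389×0.22857961 = 0.075745
  M+2: 0.33137389×0.49904078 + 0.44247034×0.22857961 = 0.266509
  M+4: 0.33137389×0.27237961 + 0.44247034×0.49904078 + 0.19693766×0.22857961 = 0.356086
  M+6: 0.44247034×0.27237961 + 0.19693766×0.49904078 + 0.02921811×0.22857961 = 0.225478
  M+8: 0.19693766×0.27237961 + 0.02921811×0.49904078 = 0.068223
  M+10: 0.02921811×0.27237961 = 0.007958
Scale to base peak (0.356086) = 100: 21.27 : 74.84 : 100.00 : 63.32 : 19.16 : 2.23

21.27 : 74.84 : 100.00 : 63.32 : 19.16 : 2.23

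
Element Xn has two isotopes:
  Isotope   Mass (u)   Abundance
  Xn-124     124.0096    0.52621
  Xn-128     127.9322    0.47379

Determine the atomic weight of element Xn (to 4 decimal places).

125.8681 u

The abundance-weighted mean is 0.52621 × 124.0096 + 0.47379 × 127.9322
= 65.25509 + 60.61300 = 125.86809 u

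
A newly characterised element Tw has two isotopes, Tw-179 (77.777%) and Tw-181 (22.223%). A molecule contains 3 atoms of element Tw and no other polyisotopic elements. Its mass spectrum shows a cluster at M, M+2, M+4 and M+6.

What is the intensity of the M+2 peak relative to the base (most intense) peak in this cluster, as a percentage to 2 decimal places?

85.72%

Term probabilities: M 0.4705, M+2 0.4033, M+4 0.1152, M+6 0.0110. Base peak = M.
P(M) = C(3,0) × 0.77777^3 × 0.22223^0 = 1 × 0.47049343 × 1.0000 = 0.470493 (base)
P(M+2) = C(3,1) × 0.77777^2 × 0.22223^1 = 3 × 0.60492617 × 0.22223 = 0.403298
Relative intensity = 0.403298 / 0.470493 × 100 = 85.72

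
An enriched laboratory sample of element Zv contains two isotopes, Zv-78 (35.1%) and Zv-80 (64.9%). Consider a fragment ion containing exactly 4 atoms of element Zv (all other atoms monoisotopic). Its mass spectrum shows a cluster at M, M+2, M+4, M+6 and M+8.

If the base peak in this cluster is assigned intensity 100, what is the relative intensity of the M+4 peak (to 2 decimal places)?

81.12

Term probabilities: M 0.0152, M+2 0.1123, M+4 0.3114, M+6 0.3838, M+8 0.1774. Base peak = M+6.
P(M+6) = C(4,3) × 0.351^1 × 0.649^3 = 4 × 0.3510 × 0.27335945 = 0.383797 (base)
P(M+4) = C(4,2) × 0.351^2 × 0.649^2 = 6 × 0.123201 × 0.421201 = 0.311354
Relative intensity = 0.311354 / 0.383797 × 100 = 81.12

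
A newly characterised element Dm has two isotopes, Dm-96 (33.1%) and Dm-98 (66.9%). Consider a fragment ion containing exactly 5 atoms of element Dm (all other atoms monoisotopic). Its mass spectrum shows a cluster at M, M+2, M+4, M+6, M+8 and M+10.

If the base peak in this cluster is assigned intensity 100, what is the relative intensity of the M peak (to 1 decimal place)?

Term probabilities: M 0.0040, M+2 0.0402, M+4 0.1623, M+6 0.3280, M+8 0.3315, M+10 0.1340. Base peak = M+8.
P(M+8) = C(5,4) × 0.331^1 × 0.669^4 = 5 × 0.3310 × 0.20031085 = 0.331514 (base)
P(M) = C(5,0) × 0.331^5 × 0.669^0 = 1 × 0.0039732 × 1.0000 = 0.003973
Relative intensity = 0.003973 / 0.331514 × 100 = 1.2

1.2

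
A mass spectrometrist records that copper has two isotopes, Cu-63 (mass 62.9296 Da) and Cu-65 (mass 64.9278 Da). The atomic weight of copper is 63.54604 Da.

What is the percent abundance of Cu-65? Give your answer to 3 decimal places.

30.850%

Writing the weighted mean with unknown fraction x of Cu-63:
62.9296·x + 64.9278·(1 − x) = 63.54604
(62.9296 − 64.9278)·x = 63.54604 − 64.9278
x = -1.38176 / -1.9982 = 0.69150 → 69.150% Cu-63, 30.850% Cu-65.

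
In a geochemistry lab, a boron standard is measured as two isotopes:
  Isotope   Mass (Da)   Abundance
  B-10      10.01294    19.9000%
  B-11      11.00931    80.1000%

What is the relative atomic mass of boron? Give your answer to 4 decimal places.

10.8110 Da

The abundance-weighted mean is 0.199000 × 10.01294 + 0.801000 × 11.00931
= 1.992575 + 8.818457 = 10.811032 Da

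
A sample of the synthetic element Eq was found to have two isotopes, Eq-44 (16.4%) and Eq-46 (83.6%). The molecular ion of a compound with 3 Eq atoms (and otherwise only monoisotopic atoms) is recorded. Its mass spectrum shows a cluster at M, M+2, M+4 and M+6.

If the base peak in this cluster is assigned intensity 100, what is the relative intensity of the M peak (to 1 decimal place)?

0.8

Term probabilities: M 0.0044, M+2 0.0675, M+4 0.3439, M+6 0.5843. Base peak = M+6.
P(M+6) = C(3,3) × 0.164^0 × 0.836^3 = 1 × 1.0000 × 0.58427706 = 0.584277 (base)
P(M) = C(3,0) × 0.164^3 × 0.836^0 = 1 × 0.00441094 × 1.0000 = 0.004411
Relative intensity = 0.004411 / 0.584277 × 100 = 0.8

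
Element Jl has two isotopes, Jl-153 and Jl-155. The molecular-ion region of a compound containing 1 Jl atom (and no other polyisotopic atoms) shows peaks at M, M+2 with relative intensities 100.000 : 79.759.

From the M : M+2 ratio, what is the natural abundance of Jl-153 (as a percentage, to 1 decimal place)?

Write p for the Jl-153 fraction. I(M+2)/I(M) = [C(1,1)·p^0·(1−p)] / p^1 = 1·(1−p)/p = 79.759/100.000 = 0.7976
(1−p)/p = 0.7976/1 = 0.7976  ⇒  p = 1/(1 + 0.7976) = 0.5563
Jl-153: 55.6%, Jl-155: 44.4%.

55.6%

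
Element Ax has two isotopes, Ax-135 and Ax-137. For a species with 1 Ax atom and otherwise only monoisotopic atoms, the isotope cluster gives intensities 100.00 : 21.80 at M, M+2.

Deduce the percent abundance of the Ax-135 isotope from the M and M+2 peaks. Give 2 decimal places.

If p is the fraction of Ax that is Ax-135, then I(M+2)/I(M) = [C(1,1)·p^0·(1−p)] / p^1 = 1·(1−p)/p = 21.80/100.00 = 0.2180
(1−p)/p = 0.2180/1 = 0.2180  ⇒  p = 1/(1 + 0.2180) = 0.8210
Ax-135: 82.10%, Ax-137: 17.90%.

82.10%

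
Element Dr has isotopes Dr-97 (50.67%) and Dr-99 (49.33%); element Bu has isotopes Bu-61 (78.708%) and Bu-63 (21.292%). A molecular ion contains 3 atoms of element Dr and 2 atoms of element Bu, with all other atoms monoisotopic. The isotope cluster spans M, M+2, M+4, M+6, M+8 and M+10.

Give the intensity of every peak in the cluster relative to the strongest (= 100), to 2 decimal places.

22.24 : 76.98 : 100.00 : 59.48 : 15.73 : 1.50

Element Dr pattern (n=3): 0.13009264 : 0.37995676 : 0.36990857 : 0.12004203
Element Bu pattern (n=2): 0.61949493 : 0.33517015 : 0.04533493
Convolve the two distributions (both contribute in 2-u steps):
  M: 0.13009264×0.61949493 = 0.080592
  M+2: 0.13009264×0.33517015 + 0.37995676×0.61949493 = 0.278984
  M+4: 0.13009264×0.04533493 + 0.37995676×0.33517015 + 0.36990857×0.61949493 = 0.362404
  M+6: 0.37995676×0.04533493 + 0.36990857×0.33517015 + 0.12004203×0.61949493 = 0.215573
  M+8: 0.36990857×0.04533493 + 0.12004203×0.33517015 = 0.057004
  M+10: 0.12004203×0.04533493 = 0.005442
Scale to base peak (0.362404) = 100: 22.24 : 76.98 : 100.00 : 59.48 : 15.73 : 1.50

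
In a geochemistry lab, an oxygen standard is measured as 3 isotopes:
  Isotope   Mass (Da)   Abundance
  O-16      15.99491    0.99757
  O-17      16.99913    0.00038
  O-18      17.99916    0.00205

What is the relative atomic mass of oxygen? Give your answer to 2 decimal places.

16.00 Da

The abundance-weighted mean is 0.99757 × 15.99491 + 0.00038 × 16.99913 + 0.00205 × 17.99916
= 15.956042 + 0.006460 + 0.036898 = 15.999400 Da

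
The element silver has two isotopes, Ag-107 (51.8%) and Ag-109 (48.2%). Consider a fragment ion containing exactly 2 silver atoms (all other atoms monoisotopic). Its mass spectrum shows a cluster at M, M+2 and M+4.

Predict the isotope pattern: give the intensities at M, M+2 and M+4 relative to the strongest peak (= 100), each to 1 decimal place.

Expanding (0.518 + 0.482)^2:
P(M) = 0.518^2 = 0.268324
P(M+2) = 2 × 0.518^1 × 0.482^1 = 0.499352
P(M+4) = 0.482^2 = 0.232324
The M+2 peak is largest (0.499352); scaling to 100 gives 53.7 : 100.0 : 46.5.

53.7 : 100.0 : 46.5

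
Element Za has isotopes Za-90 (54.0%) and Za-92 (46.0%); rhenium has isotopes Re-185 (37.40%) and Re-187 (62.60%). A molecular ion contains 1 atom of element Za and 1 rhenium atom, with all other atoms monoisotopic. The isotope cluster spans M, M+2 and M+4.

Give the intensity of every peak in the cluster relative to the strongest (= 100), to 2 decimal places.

39.59 : 100.00 : 56.45

Element Za pattern (n=1): 0.5400 : 0.4600
Rhenium pattern (n=1): 0.3740 : 0.6260
Convolve the two distributions (both contribute in 2-u steps):
  M: 0.5400×0.3740 = 0.201960
  M+2: 0.5400×0.6260 + 0.4600×0.3740 = 0.510080
  M+4: 0.4600×0.6260 = 0.287960
Scale to base peak (0.510080) = 100: 39.59 : 100.00 : 56.45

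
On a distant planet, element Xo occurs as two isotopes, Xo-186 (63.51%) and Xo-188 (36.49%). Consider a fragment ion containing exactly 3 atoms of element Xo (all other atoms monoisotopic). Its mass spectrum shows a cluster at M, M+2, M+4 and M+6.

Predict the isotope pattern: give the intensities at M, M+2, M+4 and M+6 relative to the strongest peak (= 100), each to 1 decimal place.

Each Xo atom is independently Xo-186 (p = 0.6351) or Xo-188 (q = 0.3649); the cluster is the binomial expansion (p + q)^3.
P(M) = 0.6351^3 = 0.256169
P(M+2) = 3 × 0.6351^2 × 0.3649^1 = 0.441549
P(M+4) = 3 × 0.6351^1 × 0.3649^2 = 0.253695
P(M+6) = 0.3649^3 = 0.048587
The M+2 peak is largest (0.441549); scaling to 100 gives 58.0 : 100.0 : 57.5 : 11.0.

58.0 : 100.0 : 57.5 : 11.0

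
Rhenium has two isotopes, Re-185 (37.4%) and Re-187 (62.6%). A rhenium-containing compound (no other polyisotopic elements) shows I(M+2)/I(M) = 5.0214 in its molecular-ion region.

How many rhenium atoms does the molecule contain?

3

For n independent Re atoms, I(M+2)/I(M) = n · (abundance Re-187) / (abundance Re-185) = n · 0.626/0.374.
n = 5.0214 × 0.374/0.626 = 3.00 ≈ 3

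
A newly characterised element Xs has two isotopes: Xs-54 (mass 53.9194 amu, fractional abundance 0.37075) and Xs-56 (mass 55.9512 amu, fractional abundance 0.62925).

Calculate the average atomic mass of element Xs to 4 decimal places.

55.1979 amu

The abundance-weighted mean is 0.37075 × 53.9194 + 0.62925 × 55.9512
= 19.99062 + 35.20729 = 55.19791 amu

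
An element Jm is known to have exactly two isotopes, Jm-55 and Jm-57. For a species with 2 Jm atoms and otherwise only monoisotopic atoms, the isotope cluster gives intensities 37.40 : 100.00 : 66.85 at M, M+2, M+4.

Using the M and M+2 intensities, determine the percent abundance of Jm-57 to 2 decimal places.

Let p = fractional abundance of Jm-55. I(M+2)/I(M) = [C(2,1)·p^1·(1−p)] / p^2 = 2·(1−p)/p = 100.00/37.40 = 2.6738
(1−p)/p = 2.6738/2 = 1.3369  ⇒  p = 1/(1 + 1.3369) = 0.4279
Jm-55: 42.79%, Jm-57: 57.21%.

57.21%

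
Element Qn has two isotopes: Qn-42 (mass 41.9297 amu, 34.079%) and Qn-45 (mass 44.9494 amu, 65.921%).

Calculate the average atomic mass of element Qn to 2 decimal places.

43.92 amu

The abundance-weighted mean is 0.34079 × 41.9297 + 0.65921 × 44.9494
= 14.28922 + 29.63109 = 43.92031 amu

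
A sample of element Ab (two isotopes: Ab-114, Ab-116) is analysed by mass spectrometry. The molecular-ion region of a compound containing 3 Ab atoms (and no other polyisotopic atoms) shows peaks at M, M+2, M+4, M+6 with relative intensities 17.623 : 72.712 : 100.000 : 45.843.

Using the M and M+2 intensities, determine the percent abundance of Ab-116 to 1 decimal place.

57.9%

If p is the fraction of Ab that is Ab-114, then I(M+2)/I(M) = [C(3,1)·p^2·(1−p)] / p^3 = 3·(1−p)/p = 72.712/17.623 = 4.1260
(1−p)/p = 4.1260/3 = 1.3753  ⇒  p = 1/(1 + 1.3753) = 0.4210
Ab-114: 42.1%, Ab-116: 57.9%.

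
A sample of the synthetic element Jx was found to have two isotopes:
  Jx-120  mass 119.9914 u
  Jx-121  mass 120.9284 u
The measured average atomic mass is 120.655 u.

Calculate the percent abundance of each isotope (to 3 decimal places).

With x = fraction of Jx-120 (so Jx-121 is 1 − x):
119.9914·x + 120.9284·(1 − x) = 120.655
(119.9914 − 120.9284)·x = 120.655 − 120.9284
x = -0.2734 / -0.9370 = 0.29178 → 29.178% Jx-120, 70.822% Jx-121.

Jx-120: 29.178%, Jx-121: 70.822%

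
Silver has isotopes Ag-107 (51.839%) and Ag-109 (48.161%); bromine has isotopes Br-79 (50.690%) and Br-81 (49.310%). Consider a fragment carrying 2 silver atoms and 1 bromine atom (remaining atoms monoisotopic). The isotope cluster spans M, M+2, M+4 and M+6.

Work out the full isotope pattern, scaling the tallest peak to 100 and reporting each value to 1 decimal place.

35.3 : 100.0 : 94.3 : 29.7

Silver pattern (n=2): 0.26872819 : 0.49932362 : 0.23194819
Bromine pattern (n=1): 0.5069 : 0.4931
Convolve the two distributions (both contribute in 2-u steps):
  M: 0.26872819×0.5069 = 0.136218
  M+2: 0.26872819×0.4931 + 0.49932362×0.5069 = 0.385617
  M+4: 0.49932362×0.4931 + 0.23194819×0.5069 = 0.363791
  M+6: 0.23194819×0.4931 = 0.114374
Scale to base peak (0.385617) = 100: 35.3 : 100.0 : 94.3 : 29.7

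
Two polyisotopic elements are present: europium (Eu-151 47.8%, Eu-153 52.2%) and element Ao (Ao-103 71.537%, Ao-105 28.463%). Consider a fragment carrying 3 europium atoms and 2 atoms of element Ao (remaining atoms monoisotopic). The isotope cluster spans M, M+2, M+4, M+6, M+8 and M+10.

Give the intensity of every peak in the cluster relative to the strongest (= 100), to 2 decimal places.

15.77 : 64.19 : 100.00 : 73.59 : 25.27 : 3.25

Europium pattern (n=3): 0.10921535 : 0.35780594 : 0.39074206 : 0.14223665
Element Ao pattern (n=2): 0.51175424 : 0.40723153 : 0.08101424
Convolve the two distributions (both contribute in 2-u steps):
  M: 0.10921535×0.51175424 = 0.055891
  M+2: 0.10921535×0.40723153 + 0.35780594×0.51175424 = 0.227585
  M+4: 0.10921535×0.08101424 + 0.35780594×0.40723153 + 0.39074206×0.51175424 = 0.354522
  M+6: 0.35780594×0.08101424 + 0.39074206×0.40723153 + 0.14223665×0.51175424 = 0.260900
  M+8: 0.39074206×0.08101424 + 0.14223665×0.40723153 = 0.089579
  M+10: 0.14223665×0.08101424 = 0.011523
Scale to base peak (0.354522) = 100: 15.77 : 64.19 : 100.00 : 73.59 : 25.27 : 3.25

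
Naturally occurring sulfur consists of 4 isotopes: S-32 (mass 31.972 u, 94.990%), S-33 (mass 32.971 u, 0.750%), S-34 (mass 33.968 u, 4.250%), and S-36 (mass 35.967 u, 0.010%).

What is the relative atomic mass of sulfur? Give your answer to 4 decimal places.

32.0647 u

The abundance-weighted mean is 0.94990 × 31.972 + 0.00750 × 32.971 + 0.04250 × 33.968 + 0.00010 × 35.967
= 30.37020 + 0.24728 + 1.44364 + 0.00360 = 32.06472 u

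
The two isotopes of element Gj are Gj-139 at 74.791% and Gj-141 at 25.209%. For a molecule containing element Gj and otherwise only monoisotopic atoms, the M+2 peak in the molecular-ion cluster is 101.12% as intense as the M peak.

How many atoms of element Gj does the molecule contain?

For n independent Gj atoms, I(M+2)/I(M) = n · (abundance Gj-141) / (abundance Gj-139) = n · 0.25209/0.74791.
n = 1.0112 × 0.74791/0.25209 = 3.00 ≈ 3

3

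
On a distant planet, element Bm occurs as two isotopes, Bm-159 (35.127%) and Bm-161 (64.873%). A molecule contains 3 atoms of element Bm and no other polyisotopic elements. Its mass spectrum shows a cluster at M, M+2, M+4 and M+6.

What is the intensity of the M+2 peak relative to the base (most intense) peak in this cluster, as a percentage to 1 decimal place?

54.1%

(0.35127 + 0.64873)^3 gives M 0.0433, M+2 0.2401, M+4 0.4435, M+6 0.2730; the largest is M+4.
P(M+4) = C(3,2) × 0.35127^1 × 0.64873^2 = 3 × 0.35127 × 0.42085061 = 0.443497 (base)
P(M+2) = C(3,1) × 0.35127^2 × 0.64873^1 = 3 × 0.12339061 × 0.64873 = 0.240142
Relative intensity = 0.240142 / 0.443497 × 100 = 54.1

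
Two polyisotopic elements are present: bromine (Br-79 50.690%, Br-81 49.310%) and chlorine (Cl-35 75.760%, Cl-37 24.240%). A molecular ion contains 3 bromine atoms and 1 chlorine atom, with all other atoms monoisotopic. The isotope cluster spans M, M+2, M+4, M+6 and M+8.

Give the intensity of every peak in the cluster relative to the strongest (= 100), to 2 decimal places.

Bromine pattern (n=3): 0.13024674 : 0.3801026 : 0.36975457 : 0.11989609
Chlorine pattern (n=1): 0.7576 : 0.2424
Convolve the two distributions (both contribute in 2-u steps):
  M: 0.13024674×0.7576 = 0.098675
  M+2: 0.13024674×0.2424 + 0.3801026×0.7576 = 0.319538
  M+4: 0.3801026×0.2424 + 0.36975457×0.7576 = 0.372263
  M+6: 0.36975457×0.2424 + 0.11989609×0.7576 = 0.180462
  M+8: 0.11989609×0.2424 = 0.029063
Scale to base peak (0.372263) = 100: 26.51 : 85.84 : 100.00 : 48.48 : 7.81

26.51 : 85.84 : 100.00 : 48.48 : 7.81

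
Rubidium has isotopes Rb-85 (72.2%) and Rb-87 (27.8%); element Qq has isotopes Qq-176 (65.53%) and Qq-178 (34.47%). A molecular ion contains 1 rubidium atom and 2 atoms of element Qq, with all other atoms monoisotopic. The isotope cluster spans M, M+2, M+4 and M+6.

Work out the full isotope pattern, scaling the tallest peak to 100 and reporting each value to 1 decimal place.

69.6 : 100.0 : 47.4 : 7.4

Rubidium pattern (n=1): 0.7220 : 0.2780
Element Qq pattern (n=2): 0.42941809 : 0.45176382 : 0.11881809
Convolve the two distributions (both contribute in 2-u steps):
  M: 0.7220×0.42941809 = 0.310040
  M+2: 0.7220×0.45176382 + 0.2780×0.42941809 = 0.445552
  M+4: 0.7220×0.11881809 + 0.2780×0.45176382 = 0.211377
  M+6: 0.2780×0.11881809 = 0.033031
Scale to base peak (0.445552) = 100: 69.6 : 100.0 : 47.4 : 7.4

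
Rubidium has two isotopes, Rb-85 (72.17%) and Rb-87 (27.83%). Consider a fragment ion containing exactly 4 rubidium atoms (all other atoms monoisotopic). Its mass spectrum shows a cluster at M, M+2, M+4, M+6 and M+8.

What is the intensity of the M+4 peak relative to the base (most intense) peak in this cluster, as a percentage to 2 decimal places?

(0.7217 + 0.2783)^4 gives M 0.2713, M+2 0.4184, M+4 0.2420, M+6 0.0622, M+8 0.0060; the largest is M+2.
P(M+2) = C(4,1) × 0.7217^3 × 0.2783^1 = 4 × 0.37589809 × 0.2783 = 0.418450 (base)
P(M+4) = C(4,2) × 0.7217^2 × 0.2783^2 = 6 × 0.52085089 × 0.07745089 = 0.242042
Relative intensity = 0.242042 / 0.418450 × 100 = 57.84

57.84%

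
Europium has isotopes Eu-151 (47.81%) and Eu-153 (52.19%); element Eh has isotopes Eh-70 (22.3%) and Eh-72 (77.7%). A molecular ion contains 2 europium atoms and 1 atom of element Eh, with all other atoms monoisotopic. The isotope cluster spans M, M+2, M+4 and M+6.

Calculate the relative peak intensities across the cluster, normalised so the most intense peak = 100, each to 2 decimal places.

Europium pattern (n=2): 0.22857961 : 0.49904078 : 0.27237961
Element Eh pattern (n=1): 0.2230 : 0.7770
Convolve the two distributions (both contribute in 2-u steps):
  M: 0.22857961×0.2230 = 0.050973
  M+2: 0.22857961×0.7770 + 0.49904078×0.2230 = 0.288892
  M+4: 0.49904078×0.7770 + 0.27237961×0.2230 = 0.448495
  M+6: 0.27237961×0.7770 = 0.211639
Scale to base peak (0.448495) = 100: 11.37 : 64.41 : 100.00 : 47.19

11.37 : 64.41 : 100.00 : 47.19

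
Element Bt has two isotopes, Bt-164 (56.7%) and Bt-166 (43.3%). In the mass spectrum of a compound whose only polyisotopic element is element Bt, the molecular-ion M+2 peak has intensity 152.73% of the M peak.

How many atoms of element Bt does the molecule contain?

2

For n independent Bt atoms, I(M+2)/I(M) = n · (abundance Bt-166) / (abundance Bt-164) = n · 0.433/0.567.
n = 1.5273 × 0.567/0.433 = 2.00 ≈ 2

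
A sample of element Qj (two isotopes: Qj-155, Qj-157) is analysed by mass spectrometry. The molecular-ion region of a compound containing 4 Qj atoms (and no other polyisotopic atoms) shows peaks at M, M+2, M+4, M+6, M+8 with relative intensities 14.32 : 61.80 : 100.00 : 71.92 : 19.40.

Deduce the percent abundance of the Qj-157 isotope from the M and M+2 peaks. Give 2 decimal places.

51.90%

Write p for the Qj-155 fraction. I(M+2)/I(M) = [C(4,1)·p^3·(1−p)] / p^4 = 4·(1−p)/p = 61.80/14.32 = 4.3156
(1−p)/p = 4.3156/4 = 1.0789  ⇒  p = 1/(1 + 1.0789) = 0.4810
Qj-155: 48.10%, Qj-157: 51.90%.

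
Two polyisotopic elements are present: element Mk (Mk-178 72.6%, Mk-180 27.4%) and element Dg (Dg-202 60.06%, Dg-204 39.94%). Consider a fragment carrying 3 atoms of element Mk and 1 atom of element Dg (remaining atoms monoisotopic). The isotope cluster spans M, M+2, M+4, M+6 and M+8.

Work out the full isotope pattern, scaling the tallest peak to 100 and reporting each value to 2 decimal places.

Element Mk pattern (n=3): 0.38265718 : 0.43325647 : 0.16351553 : 0.02057082
Element Dg pattern (n=1): 0.6006 : 0.3994
Convolve the two distributions (both contribute in 2-u steps):
  M: 0.38265718×0.6006 = 0.229824
  M+2: 0.38265718×0.3994 + 0.43325647×0.6006 = 0.413047
  M+4: 0.43325647×0.3994 + 0.16351553×0.6006 = 0.271250
  M+6: 0.16351553×0.3994 + 0.02057082×0.6006 = 0.077663
  M+8: 0.02057082×0.3994 = 0.008216
Scale to base peak (0.413047) = 100: 55.64 : 100.00 : 65.67 : 18.80 : 1.99

55.64 : 100.00 : 65.67 : 18.80 : 1.99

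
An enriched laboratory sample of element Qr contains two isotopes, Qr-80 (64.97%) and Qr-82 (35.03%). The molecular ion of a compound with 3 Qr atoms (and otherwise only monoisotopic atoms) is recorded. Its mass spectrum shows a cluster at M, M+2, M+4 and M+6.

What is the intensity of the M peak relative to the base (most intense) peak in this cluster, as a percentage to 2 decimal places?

Binomial terms of (0.6497 + 0.3503)^3: M 0.2742, M+2 0.4436, M+4 0.2392, M+6 0.0430 → M+2 is the base peak.
P(M+2) = C(3,1) × 0.6497^2 × 0.3503^1 = 3 × 0.42211009 × 0.3503 = 0.443595 (base)
P(M) = C(3,0) × 0.6497^3 × 0.3503^0 = 1 × 0.27424493 × 1.0000 = 0.274245
Relative intensity = 0.274245 / 0.443595 × 100 = 61.82

61.82%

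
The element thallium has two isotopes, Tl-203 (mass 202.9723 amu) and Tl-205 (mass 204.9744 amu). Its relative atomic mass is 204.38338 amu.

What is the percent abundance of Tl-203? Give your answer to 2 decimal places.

29.52%

With x = fraction of Tl-203 (so Tl-205 is 1 − x):
202.9723·x + 204.9744·(1 − x) = 204.38338
(202.9723 − 204.9744)·x = 204.38338 − 204.9744
x = -0.59102 / -2.0021 = 0.29520 → 29.52% Tl-203, 70.48% Tl-205.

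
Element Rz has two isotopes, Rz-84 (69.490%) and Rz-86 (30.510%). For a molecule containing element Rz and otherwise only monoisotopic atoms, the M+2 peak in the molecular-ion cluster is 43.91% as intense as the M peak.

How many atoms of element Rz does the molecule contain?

For n independent Rz atoms, I(M+2)/I(M) = n · (abundance Rz-86) / (abundance Rz-84) = n · 0.30510/0.69490.
n = 0.4391 × 0.69490/0.30510 = 1.00 ≈ 1

1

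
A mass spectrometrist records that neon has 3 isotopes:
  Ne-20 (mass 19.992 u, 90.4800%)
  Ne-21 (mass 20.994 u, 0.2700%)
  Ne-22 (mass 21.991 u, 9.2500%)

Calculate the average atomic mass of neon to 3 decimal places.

20.180 u

Average mass = Σ (abundance × isotope mass) = 0.904800 × 19.992 + 0.002700 × 20.994 + 0.092500 × 21.991
= 18.0888 + 0.0567 + 2.0342 = 20.1797 u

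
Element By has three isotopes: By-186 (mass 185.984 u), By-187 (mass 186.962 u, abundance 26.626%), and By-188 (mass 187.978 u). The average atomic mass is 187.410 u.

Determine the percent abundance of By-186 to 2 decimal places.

14.92%

Let x and y be the fractions of By-186 and By-188. Then x + y = 1 − 0.26626 = 0.73374 and 185.984x + 187.978y = 187.410 − 0.26626×186.962 = 137.62949788.
Substituting: 185.984x + 187.978(0.73374 − x) = 137.62949788
(185.984 − 187.978)x = -0.29747984  ⇒  x = 0.14919, y = 0.58455
By-186: 14.92%, By-188: 58.46%.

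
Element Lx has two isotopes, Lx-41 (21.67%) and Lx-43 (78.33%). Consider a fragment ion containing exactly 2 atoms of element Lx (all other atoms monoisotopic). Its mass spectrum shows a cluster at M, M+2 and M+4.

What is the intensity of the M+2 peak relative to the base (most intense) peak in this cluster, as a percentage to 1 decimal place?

55.3%

(0.2167 + 0.7833)^2 gives M 0.0470, M+2 0.3395, M+4 0.6136; the largest is M+4.
P(M+4) = C(2,2) × 0.2167^0 × 0.7833^2 = 1 × 1.0000 × 0.61355889 = 0.613559 (base)
P(M+2) = C(2,1) × 0.2167^1 × 0.7833^1 = 2 × 0.2167 × 0.7833 = 0.339482
Relative intensity = 0.339482 / 0.613559 × 100 = 55.3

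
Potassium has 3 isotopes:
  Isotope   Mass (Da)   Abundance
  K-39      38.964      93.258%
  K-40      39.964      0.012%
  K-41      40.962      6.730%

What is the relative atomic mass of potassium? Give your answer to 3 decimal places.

Ar = Σ fᵢ·mᵢ = 0.93258 × 38.964 + 0.00012 × 39.964 + 0.06730 × 40.962
= 36.3370 + 0.0048 + 2.7567 = 39.0985 Da

39.099 Da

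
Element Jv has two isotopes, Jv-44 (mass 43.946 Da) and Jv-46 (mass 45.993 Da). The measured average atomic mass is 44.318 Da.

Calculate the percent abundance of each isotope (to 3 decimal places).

With x = fraction of Jv-44 (so Jv-46 is 1 − x):
43.946·x + 45.993·(1 − x) = 44.318
(43.946 − 45.993)·x = 44.318 − 45.993
x = -1.675 / -2.047 = 0.81827 → 81.827% Jv-44, 18.173% Jv-46.

Jv-44: 81.827%, Jv-46: 18.173%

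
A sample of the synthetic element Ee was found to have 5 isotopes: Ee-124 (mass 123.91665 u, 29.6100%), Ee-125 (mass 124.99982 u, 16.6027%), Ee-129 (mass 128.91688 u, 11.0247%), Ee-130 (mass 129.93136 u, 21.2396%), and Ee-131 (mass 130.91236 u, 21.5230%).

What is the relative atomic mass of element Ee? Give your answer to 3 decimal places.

127.431 u

Weight each isotope mass by its fractional abundance: 0.296100 × 123.91665 + 0.166027 × 124.99982 + 0.110247 × 128.91688 + 0.212396 × 129.93136 + 0.215230 × 130.91236
= 36.691720 + 20.753345 + 14.212699 + 27.596901 + 28.176267 = 127.430932 u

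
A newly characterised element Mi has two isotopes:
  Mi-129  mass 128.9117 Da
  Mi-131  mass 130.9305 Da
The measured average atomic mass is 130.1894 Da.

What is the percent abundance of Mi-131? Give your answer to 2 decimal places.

Writing the weighted mean with unknown fraction x of Mi-129:
128.9117·x + 130.9305·(1 − x) = 130.1894
(128.9117 − 130.9305)·x = 130.1894 − 130.9305
x = -0.7411 / -2.0188 = 0.36710 → 36.71% Mi-129, 63.29% Mi-131.

63.29%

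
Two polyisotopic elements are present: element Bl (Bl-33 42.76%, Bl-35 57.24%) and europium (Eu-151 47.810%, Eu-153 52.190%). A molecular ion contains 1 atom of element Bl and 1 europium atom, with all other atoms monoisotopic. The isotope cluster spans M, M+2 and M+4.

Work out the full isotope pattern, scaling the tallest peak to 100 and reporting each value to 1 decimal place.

Element Bl pattern (n=1): 0.4276 : 0.5724
Europium pattern (n=1): 0.4781 : 0.5219
Convolve the two distributions (both contribute in 2-u steps):
  M: 0.4276×0.4781 = 0.204436
  M+2: 0.4276×0.5219 + 0.5724×0.4781 = 0.496829
  M+4: 0.5724×0.5219 = 0.298736
Scale to base peak (0.496829) = 100: 41.1 : 100.0 : 60.1

41.1 : 100.0 : 60.1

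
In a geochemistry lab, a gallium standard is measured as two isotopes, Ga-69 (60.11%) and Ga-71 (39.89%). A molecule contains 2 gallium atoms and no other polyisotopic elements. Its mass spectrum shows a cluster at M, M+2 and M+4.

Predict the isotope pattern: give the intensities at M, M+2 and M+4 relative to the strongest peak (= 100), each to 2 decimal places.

Expanding (0.6011 + 0.3989)^2:
P(M) = 0.6011^2 = 0.361321
P(M+2) = 2 × 0.6011^1 × 0.3989^1 = 0.479558
P(M+4) = 0.3989^2 = 0.159121
The M+2 peak is largest (0.479558); scaling to 100 gives 75.34 : 100.00 : 33.18.

75.34 : 100.00 : 33.18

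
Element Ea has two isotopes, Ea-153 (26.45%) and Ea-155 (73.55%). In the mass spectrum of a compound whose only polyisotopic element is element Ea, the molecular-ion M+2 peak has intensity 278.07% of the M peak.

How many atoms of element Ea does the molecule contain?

1

The M+2/M ratio from n Ea atoms is n · q/p = n · 0.7355/0.2645.
n = 2.7807 × 0.2645/0.7355 = 1.00 ≈ 1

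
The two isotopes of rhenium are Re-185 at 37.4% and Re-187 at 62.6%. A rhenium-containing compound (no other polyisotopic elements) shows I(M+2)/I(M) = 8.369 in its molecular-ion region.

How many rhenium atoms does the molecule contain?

The M+2/M ratio from n Re atoms is n · q/p = n · 0.626/0.374.
n = 8.369 × 0.374/0.626 = 5.00 ≈ 5

5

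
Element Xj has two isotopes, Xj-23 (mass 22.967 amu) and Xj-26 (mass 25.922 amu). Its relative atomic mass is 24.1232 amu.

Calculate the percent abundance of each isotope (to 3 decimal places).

Xj-23: 60.873%, Xj-26: 39.127%

With x = fraction of Xj-23 (so Xj-26 is 1 − x):
22.967·x + 25.922·(1 − x) = 24.1232
(22.967 − 25.922)·x = 24.1232 − 25.922
x = -1.7988 / -2.955 = 0.60873 → 60.873% Xj-23, 39.127% Xj-26.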